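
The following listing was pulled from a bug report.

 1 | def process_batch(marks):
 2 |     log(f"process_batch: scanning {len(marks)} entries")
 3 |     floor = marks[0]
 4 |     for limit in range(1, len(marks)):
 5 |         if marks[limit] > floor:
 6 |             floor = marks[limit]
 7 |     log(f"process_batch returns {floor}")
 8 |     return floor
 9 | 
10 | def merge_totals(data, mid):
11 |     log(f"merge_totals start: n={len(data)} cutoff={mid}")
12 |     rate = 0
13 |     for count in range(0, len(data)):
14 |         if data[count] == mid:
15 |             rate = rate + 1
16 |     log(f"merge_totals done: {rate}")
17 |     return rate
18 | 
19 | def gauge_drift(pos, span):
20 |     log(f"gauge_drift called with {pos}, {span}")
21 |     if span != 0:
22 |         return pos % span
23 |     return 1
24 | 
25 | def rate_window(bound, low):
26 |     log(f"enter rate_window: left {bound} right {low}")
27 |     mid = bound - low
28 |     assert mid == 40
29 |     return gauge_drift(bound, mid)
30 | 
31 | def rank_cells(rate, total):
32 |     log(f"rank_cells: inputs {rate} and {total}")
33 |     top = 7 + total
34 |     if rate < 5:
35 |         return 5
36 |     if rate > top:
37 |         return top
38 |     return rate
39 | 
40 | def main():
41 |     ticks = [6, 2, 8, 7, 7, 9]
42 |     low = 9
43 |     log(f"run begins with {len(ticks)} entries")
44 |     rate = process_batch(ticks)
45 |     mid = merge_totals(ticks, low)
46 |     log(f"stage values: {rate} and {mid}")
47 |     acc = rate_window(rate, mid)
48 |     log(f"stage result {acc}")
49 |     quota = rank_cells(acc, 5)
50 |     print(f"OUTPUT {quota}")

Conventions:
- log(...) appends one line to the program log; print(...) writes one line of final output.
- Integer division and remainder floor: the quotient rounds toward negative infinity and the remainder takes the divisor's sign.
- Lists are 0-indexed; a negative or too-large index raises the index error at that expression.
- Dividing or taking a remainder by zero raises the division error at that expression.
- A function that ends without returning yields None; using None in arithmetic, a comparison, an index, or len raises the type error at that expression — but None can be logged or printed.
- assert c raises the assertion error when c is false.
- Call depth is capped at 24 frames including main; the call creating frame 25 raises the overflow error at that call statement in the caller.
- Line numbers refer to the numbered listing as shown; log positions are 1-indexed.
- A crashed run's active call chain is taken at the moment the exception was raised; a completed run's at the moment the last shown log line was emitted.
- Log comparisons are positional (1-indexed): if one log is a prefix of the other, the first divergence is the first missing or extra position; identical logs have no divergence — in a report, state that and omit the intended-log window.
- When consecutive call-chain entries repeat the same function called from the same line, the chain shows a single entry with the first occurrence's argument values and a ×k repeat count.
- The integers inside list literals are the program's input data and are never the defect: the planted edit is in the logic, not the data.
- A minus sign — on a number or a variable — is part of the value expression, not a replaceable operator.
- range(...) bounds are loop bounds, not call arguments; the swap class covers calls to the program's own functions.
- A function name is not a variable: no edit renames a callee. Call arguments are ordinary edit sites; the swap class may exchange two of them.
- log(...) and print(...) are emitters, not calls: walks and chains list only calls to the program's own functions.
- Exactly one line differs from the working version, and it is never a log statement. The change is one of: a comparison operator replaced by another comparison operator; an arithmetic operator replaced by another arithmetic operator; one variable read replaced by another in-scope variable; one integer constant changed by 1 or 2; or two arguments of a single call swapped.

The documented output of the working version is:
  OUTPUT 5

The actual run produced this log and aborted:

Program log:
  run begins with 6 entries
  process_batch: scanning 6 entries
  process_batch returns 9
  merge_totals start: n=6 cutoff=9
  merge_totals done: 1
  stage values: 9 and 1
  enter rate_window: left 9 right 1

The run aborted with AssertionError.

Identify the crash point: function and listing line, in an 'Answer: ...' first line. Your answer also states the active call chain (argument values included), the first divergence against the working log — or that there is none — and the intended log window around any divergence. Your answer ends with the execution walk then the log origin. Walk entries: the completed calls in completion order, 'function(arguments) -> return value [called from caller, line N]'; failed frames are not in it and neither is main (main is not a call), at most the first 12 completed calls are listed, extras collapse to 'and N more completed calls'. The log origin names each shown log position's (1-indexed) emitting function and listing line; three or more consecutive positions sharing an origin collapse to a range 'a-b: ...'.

Answer: the error was raised in rate_window, line 28.
The tell: The faulty run's log stops after 7 lines; the working version's next line would be 'gauge_drift called with 9, 8'.
Call chain: main -> rate_window(9, 1) (called at line 47).
First divergence: position 8 — the faulty run's log ends after 7 lines; the working version continues with 'gauge_drift called with 9, 8'.
Intended log window:
  6: stage values: 9 and 1
  7: enter rate_window: left 9 right 1
  8: gauge_drift called with 9, 8
  9: stage result 1
Execution walk:
  process_batch([6, 2, 8, 7, 7, 9]) -> 9  [called from main, line 44]
  merge_totals([6, 2, 8, 7, 7, 9], 9) -> 1  [called from main, line 45]
Origin of each log line:
  1 — main, line 43
  2 — process_batch, line 2
  3 — process_batch, line 7
  4 — merge_totals, line 11
  5 — merge_totals, line 16
  6 — main, line 46
  7 — rate_window, line 26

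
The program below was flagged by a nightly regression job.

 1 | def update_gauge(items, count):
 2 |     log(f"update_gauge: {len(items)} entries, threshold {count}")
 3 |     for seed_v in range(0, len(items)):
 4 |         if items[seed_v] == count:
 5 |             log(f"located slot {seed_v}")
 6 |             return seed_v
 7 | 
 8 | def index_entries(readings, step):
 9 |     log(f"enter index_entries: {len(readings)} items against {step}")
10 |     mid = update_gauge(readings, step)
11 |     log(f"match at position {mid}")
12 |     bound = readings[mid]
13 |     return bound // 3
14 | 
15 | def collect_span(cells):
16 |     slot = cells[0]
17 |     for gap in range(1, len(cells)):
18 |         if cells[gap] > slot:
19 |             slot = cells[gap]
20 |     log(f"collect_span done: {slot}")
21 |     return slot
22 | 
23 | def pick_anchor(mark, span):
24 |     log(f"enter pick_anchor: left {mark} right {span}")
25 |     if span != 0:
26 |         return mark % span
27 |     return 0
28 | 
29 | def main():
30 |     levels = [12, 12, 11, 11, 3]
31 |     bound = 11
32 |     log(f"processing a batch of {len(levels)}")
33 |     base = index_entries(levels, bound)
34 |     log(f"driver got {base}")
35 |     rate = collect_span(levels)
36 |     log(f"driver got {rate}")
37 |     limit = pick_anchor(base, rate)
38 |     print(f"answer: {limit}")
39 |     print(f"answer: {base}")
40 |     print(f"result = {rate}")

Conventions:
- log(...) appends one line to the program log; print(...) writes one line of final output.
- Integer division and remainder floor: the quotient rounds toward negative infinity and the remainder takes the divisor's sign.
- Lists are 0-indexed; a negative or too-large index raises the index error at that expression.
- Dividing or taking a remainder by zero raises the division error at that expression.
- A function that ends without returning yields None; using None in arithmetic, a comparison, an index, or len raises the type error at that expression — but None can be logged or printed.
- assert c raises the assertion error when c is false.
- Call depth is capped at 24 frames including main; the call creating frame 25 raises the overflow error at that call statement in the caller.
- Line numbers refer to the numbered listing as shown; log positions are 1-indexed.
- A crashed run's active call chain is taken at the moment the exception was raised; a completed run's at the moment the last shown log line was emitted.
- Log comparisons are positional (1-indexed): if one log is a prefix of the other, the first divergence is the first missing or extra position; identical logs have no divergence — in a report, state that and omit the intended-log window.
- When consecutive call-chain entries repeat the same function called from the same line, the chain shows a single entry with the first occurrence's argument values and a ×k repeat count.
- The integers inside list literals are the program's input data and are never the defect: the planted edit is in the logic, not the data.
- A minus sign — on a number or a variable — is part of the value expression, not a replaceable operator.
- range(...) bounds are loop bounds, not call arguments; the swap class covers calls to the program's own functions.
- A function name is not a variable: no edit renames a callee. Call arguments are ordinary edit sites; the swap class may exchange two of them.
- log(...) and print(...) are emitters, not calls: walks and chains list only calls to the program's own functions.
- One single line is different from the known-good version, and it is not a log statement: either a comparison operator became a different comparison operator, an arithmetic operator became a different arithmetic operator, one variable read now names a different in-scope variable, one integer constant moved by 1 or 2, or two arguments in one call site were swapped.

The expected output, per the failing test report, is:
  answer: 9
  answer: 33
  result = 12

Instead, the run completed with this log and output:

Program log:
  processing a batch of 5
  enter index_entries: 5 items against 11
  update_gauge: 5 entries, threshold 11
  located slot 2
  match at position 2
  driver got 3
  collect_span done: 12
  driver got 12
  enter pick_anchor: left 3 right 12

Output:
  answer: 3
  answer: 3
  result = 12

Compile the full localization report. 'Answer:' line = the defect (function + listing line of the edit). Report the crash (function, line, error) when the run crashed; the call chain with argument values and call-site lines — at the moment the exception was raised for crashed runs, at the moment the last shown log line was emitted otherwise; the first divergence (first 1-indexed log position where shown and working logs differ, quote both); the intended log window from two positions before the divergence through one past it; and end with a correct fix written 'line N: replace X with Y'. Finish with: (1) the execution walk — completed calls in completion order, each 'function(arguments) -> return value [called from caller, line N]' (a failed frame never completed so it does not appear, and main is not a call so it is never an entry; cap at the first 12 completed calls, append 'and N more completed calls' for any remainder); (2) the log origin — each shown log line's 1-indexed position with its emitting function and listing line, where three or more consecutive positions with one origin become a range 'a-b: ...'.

Answer: the defect is in index_entries at line 13.
Key fact: Everything matches until log position 6, which reads 'driver got 3' in place of 'driver got 33'.
Call chain: main -> pick_anchor(3, 12) (called at line 37).
First divergence: at position 6 the run shows 'driver got 3' where the working version logs 'driver got 33'.
Intended log window:
  4: located slot 2
  5: match at position 2
  6: driver got 33
  7: collect_span done: 12
Execution walk:
  update_gauge([12, 12, 11, 11, 3], 11) -> 2  [called from index_entries, line 10]
  index_entries([12, 12, 11, 11, 3], 11) -> 3  [called from main, line 33]
  collect_span([12, 12, 11, 11, 3]) -> 12  [called from main, line 35]
  pick_anchor(3, 12) -> 3  [called from main, line 37]
Origin of each log line:
  1: logged in main at line 32
  2: logged in index_entries at line 9
  3: logged in update_gauge at line 2
  4: logged in update_gauge at line 5
  5: logged in index_entries at line 11
  6: logged in main at line 34
  7: logged in collect_span at line 20
  8: logged in main at line 36
  9: logged in pick_anchor at line 24
A correct fix: line 13: replace `//` with `*`.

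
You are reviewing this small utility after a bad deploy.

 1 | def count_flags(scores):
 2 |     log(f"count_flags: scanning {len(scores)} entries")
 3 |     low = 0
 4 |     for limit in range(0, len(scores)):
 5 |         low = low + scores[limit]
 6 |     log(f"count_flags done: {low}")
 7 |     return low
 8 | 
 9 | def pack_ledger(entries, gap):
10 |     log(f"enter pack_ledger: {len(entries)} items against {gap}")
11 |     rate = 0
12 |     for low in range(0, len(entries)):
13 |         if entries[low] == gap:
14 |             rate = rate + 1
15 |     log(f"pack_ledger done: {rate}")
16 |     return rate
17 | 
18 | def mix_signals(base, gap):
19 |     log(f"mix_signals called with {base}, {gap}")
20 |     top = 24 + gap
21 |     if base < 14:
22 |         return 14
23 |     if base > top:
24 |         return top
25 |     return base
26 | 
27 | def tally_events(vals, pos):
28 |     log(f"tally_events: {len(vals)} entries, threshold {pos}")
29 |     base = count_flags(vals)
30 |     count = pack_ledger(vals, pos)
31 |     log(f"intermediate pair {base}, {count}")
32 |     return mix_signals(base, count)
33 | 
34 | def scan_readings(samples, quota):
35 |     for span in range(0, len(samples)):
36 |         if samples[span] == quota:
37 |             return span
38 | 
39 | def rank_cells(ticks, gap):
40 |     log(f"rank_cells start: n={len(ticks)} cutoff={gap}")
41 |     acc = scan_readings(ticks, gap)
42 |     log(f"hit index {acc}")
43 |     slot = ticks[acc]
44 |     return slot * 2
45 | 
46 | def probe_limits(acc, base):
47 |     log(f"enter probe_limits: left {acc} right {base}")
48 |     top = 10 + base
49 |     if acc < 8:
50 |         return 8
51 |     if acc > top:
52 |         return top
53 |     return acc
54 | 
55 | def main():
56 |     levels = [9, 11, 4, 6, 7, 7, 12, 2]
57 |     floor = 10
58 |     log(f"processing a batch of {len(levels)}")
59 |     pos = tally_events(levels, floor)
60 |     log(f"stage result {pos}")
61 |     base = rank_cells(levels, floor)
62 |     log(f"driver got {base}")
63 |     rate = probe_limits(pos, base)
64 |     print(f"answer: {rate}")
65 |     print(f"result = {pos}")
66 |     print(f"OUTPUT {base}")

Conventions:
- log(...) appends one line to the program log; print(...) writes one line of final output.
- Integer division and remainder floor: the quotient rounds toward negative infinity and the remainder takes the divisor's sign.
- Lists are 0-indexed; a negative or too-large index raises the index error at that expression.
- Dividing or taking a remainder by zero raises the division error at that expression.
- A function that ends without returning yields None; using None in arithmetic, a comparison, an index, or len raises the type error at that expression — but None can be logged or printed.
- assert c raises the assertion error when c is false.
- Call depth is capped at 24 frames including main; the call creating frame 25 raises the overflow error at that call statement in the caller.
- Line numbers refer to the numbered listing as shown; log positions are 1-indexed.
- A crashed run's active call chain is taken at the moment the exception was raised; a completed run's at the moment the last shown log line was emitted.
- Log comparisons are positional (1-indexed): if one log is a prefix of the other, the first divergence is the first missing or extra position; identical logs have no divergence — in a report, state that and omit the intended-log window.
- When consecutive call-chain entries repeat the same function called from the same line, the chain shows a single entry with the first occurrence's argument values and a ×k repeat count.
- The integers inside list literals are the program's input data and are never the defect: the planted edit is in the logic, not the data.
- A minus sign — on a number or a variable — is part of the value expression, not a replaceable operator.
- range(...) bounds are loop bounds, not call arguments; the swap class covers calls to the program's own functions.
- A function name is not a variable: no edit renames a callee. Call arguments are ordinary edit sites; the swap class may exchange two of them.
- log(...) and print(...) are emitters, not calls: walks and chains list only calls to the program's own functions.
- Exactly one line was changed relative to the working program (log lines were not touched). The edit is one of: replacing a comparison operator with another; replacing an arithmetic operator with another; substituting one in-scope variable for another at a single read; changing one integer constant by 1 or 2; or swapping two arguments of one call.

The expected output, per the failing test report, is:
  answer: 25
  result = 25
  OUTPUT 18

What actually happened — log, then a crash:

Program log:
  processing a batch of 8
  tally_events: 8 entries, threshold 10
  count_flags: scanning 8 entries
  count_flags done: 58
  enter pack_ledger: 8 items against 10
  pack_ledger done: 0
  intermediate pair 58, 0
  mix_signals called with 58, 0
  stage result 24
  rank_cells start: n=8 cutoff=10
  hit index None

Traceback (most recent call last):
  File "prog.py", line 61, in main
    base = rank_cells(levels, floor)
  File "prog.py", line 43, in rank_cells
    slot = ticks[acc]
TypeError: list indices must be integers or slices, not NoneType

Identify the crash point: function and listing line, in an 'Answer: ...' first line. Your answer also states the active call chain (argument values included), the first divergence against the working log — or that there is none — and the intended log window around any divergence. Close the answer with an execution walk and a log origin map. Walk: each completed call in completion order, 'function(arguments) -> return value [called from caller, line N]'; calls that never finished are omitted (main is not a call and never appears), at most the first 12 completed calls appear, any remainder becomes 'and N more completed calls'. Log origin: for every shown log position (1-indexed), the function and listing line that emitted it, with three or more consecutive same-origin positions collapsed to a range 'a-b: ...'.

Answer: the error was raised in rank_cells, line 43.
The tell: Position 2 is the first bad log line: 'tally_events: 8 entries, threshold 10' should read 'tally_events: 8 entries, threshold 9'.
Call chain: main -> rank_cells([9, 11, 4, 6, 7, 7, 12, 2], 10) (called at line 61).
First divergence: position 2; shown 'tally_events: 8 entries, threshold 10' vs intended 'tally_events: 8 entries, threshold 9'.
Intended log window:
  1: processing a batch of 8
  2: tally_events: 8 entries, threshold 9
  3: count_flags: scanning 8 entries
Execution walk:
  count_flags([9, 11, 4, 6, 7, 7, 12, 2]) -> 58  [called from tally_events, line 29]
  pack_ledger([9, 11, 4, 6, 7, 7, 12, 2], 10) -> 0  [called from tally_events, line 30]
  mix_signals(58, 0) -> 24  [called from tally_events, line 32]
  tally_events([9, 11, 4, 6, 7, 7, 12, 2], 10) -> 24  [called from main, line 59]
  scan_readings([9, 11, 4, 6, 7, 7, 12, 2], 10) -> None  [called from rank_cells, line 41]
Log origins:
  1: from main, line 58
  2: from tally_events, line 28
  3: from count_flags, line 2
  4: from count_flags, line 6
  5: from pack_ledger, line 10
  6: from pack_ledger, line 15
  7: from tally_events, line 31
  8: from mix_signals, line 19
  9: from main, line 60
  10: from rank_cells, line 40
  11: from rank_cells, line 42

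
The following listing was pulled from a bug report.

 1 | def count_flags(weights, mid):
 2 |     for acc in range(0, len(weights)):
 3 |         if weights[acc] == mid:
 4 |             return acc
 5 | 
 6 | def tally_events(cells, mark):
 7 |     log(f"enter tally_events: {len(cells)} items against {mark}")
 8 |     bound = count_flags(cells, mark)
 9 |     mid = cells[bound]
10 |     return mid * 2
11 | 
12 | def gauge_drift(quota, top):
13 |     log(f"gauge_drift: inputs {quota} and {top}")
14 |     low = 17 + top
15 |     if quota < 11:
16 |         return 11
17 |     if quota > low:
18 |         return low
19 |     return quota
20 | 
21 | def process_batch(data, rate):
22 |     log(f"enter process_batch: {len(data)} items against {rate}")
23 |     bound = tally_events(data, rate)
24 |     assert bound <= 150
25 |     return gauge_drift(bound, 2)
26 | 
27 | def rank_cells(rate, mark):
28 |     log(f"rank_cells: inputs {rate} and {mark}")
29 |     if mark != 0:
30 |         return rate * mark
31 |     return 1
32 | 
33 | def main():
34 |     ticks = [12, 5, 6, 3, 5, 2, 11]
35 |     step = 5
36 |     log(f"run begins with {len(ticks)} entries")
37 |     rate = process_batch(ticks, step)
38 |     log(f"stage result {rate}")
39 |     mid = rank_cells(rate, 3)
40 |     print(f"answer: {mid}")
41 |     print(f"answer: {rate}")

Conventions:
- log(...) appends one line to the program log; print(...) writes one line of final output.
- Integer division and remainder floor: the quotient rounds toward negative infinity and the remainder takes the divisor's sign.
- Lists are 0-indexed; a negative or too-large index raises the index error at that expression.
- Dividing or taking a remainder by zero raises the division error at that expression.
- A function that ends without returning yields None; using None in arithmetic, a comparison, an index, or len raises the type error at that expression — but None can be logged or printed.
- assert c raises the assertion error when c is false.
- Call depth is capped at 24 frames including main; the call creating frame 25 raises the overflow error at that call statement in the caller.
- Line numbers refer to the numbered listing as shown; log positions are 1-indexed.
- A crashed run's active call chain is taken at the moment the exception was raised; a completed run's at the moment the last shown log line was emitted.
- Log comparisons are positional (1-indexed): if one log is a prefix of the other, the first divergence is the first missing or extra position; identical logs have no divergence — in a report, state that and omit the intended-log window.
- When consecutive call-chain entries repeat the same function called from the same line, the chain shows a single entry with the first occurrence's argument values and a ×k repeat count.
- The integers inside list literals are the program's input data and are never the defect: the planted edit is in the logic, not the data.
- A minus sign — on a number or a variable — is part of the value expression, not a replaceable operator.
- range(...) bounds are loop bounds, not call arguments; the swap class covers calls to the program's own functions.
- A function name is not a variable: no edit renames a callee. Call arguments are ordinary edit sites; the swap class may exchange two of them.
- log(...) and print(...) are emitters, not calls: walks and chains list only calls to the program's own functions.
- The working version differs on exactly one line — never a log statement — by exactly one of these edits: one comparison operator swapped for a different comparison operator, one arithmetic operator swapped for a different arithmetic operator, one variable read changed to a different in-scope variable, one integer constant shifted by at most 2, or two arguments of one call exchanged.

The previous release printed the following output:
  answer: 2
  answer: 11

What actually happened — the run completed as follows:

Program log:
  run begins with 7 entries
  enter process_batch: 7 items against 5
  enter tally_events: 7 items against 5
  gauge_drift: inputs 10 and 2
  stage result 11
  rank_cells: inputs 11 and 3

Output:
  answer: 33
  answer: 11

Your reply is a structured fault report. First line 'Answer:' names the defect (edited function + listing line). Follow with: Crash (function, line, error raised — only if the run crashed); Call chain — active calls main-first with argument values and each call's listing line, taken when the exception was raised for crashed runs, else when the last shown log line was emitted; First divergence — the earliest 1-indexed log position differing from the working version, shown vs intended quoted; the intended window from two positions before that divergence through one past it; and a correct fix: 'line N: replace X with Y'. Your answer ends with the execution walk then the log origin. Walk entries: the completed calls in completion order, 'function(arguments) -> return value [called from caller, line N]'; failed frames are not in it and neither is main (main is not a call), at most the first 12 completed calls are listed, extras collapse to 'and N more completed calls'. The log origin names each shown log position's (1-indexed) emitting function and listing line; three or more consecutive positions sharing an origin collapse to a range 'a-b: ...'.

Answer: the defect is in rank_cells at line 30.
Core observation: No log line changed; the fault shows up purely in the output.
Call chain: main -> rank_cells(11, 3) (called at line 39).
First divergence: none (the log streams are identical).
Execution walk:
  count_flags([12, 5, 6, 3, 5, 2, 11], 5) -> 1  [called from tally_events, line 8]
  tally_events([12, 5, 6, 3, 5, 2, 11], 5) -> 10  [called from process_batch, line 23]
  gauge_drift(10, 2) -> 11  [called from process_batch, line 25]
  process_batch([12, 5, 6, 3, 5, 2, 11], 5) -> 11  [called from main, line 37]
  rank_cells(11, 3) -> 33  [called from main, line 39]
Log origins:
  1 — main, line 36
  2 — process_batch, line 22
  3 — tally_events, line 7
  4 — gauge_drift, line 13
  5 — main, line 38
  6 — rank_cells, line 28
A correct fix: line 30: replace `*` with `%`.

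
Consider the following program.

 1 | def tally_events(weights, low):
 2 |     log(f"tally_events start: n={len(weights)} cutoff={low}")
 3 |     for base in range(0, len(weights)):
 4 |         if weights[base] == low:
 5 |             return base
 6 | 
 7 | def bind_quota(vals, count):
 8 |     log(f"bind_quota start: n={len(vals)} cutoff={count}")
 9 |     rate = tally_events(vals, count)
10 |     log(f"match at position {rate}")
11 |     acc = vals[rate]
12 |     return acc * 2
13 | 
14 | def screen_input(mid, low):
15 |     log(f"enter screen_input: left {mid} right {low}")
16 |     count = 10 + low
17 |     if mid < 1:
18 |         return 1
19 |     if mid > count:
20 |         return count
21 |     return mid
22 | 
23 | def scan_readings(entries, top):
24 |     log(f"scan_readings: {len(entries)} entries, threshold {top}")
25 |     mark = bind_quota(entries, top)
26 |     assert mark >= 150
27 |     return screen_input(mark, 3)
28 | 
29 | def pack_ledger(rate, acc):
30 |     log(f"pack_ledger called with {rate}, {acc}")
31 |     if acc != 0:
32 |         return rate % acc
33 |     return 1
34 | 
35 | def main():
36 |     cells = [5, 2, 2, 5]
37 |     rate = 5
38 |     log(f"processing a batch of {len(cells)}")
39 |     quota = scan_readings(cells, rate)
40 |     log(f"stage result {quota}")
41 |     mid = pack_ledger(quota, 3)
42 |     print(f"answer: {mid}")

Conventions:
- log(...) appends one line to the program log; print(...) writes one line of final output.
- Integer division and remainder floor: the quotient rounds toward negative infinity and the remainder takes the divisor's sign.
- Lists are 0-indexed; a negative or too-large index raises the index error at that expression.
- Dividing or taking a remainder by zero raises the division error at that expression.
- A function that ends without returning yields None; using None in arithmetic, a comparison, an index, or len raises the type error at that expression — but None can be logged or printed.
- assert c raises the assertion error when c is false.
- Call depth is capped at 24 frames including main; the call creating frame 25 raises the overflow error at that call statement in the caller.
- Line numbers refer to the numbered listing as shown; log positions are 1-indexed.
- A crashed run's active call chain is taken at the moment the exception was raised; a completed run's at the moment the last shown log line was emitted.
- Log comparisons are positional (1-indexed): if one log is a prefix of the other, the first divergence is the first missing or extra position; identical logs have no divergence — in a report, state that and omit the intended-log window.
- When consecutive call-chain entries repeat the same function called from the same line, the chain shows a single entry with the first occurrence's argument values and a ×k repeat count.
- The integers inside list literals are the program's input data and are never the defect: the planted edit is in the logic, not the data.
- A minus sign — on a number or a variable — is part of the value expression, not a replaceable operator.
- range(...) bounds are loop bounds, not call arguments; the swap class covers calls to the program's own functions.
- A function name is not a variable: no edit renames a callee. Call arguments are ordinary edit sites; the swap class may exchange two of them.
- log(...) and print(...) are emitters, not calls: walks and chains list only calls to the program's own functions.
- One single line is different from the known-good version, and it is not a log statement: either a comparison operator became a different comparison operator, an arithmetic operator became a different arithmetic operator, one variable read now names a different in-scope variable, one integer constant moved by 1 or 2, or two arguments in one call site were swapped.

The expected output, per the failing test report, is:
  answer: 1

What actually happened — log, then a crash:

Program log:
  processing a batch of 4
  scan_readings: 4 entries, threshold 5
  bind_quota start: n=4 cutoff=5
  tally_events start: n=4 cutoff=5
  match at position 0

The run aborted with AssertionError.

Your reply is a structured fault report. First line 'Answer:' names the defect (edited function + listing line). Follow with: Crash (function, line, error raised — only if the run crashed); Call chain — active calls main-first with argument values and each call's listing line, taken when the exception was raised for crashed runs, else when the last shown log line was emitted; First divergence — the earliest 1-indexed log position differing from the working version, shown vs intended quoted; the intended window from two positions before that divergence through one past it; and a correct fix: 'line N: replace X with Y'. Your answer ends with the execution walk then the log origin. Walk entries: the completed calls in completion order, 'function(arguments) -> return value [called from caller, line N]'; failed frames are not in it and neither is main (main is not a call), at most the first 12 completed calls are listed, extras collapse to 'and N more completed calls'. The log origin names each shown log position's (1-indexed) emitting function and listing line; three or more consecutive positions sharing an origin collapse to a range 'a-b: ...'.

Answer: the defect is in scan_readings at line 26.
Key fact: Only 5 log lines were emitted before the run died; the intended continuation was 'enter screen_input: left 10 right 3'.
Crash: scan_readings, line 26, AssertionError.
Call chain: main -> scan_readings([5, 2, 2, 5], 5) (called at line 39).
First divergence: position 6 (shown log ended at 5 lines; the working version continues: 'enter screen_input: left 10 right 3').
Intended log window:
  4: tally_events start: n=4 cutoff=5
  5: match at position 0
  6: enter screen_input: left 10 right 3
  7: stage result 10
Execution walk:
  tally_events([5, 2, 2, 5], 5) -> 0  [called from bind_quota, line 9]
  bind_quota([5, 2, 2, 5], 5) -> 10  [called from scan_readings, line 25]
Log origin:
  1: logged in main at line 38
  2: logged in scan_readings at line 24
  3: logged in bind_quota at line 8
  4: logged in tally_events at line 2
  5: logged in bind_quota at line 10
A correct fix: line 26: replace `>=` with `<=`.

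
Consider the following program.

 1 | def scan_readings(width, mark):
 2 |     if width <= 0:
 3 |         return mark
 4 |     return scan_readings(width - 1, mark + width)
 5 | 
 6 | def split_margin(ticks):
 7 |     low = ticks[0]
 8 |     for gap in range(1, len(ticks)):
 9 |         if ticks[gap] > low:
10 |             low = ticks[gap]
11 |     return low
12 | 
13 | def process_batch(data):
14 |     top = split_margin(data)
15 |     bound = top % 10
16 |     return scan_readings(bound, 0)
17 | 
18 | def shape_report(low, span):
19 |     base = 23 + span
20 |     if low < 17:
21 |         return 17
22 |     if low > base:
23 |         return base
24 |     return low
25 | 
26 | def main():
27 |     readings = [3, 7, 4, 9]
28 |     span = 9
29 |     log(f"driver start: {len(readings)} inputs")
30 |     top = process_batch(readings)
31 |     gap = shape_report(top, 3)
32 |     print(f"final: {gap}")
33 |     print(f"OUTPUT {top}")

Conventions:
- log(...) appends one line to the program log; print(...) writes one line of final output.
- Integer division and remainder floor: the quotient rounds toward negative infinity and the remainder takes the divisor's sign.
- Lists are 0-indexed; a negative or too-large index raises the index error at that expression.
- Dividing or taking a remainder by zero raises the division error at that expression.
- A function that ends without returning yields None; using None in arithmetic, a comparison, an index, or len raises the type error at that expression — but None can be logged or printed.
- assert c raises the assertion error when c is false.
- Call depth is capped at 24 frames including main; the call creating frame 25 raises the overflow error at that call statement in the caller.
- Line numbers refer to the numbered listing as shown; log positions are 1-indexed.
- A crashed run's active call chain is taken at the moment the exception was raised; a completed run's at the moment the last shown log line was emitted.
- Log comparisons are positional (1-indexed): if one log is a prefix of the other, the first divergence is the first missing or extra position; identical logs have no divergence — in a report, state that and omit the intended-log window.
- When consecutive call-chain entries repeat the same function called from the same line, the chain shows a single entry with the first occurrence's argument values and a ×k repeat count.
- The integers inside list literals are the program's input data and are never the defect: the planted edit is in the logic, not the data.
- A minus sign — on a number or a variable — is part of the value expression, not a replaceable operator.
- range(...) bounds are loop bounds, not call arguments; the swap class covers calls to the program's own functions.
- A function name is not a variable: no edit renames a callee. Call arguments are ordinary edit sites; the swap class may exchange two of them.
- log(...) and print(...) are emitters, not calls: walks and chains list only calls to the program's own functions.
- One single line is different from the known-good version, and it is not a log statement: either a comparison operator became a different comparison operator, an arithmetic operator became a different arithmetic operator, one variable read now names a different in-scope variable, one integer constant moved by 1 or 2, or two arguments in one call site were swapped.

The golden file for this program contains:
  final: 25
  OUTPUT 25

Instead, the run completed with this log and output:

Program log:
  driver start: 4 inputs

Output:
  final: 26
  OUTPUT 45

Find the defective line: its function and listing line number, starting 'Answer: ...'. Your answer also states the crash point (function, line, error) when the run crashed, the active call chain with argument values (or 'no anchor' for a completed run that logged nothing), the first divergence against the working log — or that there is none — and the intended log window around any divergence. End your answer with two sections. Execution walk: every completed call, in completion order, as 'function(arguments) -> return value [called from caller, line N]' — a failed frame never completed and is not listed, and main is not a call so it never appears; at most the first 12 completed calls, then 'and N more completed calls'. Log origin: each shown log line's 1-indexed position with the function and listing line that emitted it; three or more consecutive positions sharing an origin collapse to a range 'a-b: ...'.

Answer: the defect is in scan_readings at line 4.
The tell: Nothing in the log betrays the bug — only the output does.
Call chain: main.
First divergence: none (the log streams are identical).
Execution walk:
  split_margin([3, 7, 4, 9]) -> 9  [called from process_batch, line 14]
  scan_readings(0, 45) -> 45  [called from scan_readings, line 4]
  scan_readings(1, 44) -> 45  [called from scan_readings, line 4]
  scan_readings(2, 42) -> 45  [called from scan_readings, line 4]
  scan_readings(3, 39) -> 45  [called from scan_readings, line 4]
  scan_readings(4, 35) -> 45  [called from scan_readings, line 4]
  scan_readings(5, 30) -> 45  [called from scan_readings, line 4]
  scan_readings(6, 24) -> 45  [called from scan_readings, line 4]
  scan_readings(7, 17) -> 45  [called from scan_readings, line 4]
  scan_readings(8, 9) -> 45  [called from scan_readings, line 4]
  scan_readings(9, 0) -> 45  [called from process_batch, line 16]
  process_batch([3, 7, 4, 9]) -> 45  [called from main, line 30]
  ... and 1 more completed call
Log origin:
  1 — main, line 29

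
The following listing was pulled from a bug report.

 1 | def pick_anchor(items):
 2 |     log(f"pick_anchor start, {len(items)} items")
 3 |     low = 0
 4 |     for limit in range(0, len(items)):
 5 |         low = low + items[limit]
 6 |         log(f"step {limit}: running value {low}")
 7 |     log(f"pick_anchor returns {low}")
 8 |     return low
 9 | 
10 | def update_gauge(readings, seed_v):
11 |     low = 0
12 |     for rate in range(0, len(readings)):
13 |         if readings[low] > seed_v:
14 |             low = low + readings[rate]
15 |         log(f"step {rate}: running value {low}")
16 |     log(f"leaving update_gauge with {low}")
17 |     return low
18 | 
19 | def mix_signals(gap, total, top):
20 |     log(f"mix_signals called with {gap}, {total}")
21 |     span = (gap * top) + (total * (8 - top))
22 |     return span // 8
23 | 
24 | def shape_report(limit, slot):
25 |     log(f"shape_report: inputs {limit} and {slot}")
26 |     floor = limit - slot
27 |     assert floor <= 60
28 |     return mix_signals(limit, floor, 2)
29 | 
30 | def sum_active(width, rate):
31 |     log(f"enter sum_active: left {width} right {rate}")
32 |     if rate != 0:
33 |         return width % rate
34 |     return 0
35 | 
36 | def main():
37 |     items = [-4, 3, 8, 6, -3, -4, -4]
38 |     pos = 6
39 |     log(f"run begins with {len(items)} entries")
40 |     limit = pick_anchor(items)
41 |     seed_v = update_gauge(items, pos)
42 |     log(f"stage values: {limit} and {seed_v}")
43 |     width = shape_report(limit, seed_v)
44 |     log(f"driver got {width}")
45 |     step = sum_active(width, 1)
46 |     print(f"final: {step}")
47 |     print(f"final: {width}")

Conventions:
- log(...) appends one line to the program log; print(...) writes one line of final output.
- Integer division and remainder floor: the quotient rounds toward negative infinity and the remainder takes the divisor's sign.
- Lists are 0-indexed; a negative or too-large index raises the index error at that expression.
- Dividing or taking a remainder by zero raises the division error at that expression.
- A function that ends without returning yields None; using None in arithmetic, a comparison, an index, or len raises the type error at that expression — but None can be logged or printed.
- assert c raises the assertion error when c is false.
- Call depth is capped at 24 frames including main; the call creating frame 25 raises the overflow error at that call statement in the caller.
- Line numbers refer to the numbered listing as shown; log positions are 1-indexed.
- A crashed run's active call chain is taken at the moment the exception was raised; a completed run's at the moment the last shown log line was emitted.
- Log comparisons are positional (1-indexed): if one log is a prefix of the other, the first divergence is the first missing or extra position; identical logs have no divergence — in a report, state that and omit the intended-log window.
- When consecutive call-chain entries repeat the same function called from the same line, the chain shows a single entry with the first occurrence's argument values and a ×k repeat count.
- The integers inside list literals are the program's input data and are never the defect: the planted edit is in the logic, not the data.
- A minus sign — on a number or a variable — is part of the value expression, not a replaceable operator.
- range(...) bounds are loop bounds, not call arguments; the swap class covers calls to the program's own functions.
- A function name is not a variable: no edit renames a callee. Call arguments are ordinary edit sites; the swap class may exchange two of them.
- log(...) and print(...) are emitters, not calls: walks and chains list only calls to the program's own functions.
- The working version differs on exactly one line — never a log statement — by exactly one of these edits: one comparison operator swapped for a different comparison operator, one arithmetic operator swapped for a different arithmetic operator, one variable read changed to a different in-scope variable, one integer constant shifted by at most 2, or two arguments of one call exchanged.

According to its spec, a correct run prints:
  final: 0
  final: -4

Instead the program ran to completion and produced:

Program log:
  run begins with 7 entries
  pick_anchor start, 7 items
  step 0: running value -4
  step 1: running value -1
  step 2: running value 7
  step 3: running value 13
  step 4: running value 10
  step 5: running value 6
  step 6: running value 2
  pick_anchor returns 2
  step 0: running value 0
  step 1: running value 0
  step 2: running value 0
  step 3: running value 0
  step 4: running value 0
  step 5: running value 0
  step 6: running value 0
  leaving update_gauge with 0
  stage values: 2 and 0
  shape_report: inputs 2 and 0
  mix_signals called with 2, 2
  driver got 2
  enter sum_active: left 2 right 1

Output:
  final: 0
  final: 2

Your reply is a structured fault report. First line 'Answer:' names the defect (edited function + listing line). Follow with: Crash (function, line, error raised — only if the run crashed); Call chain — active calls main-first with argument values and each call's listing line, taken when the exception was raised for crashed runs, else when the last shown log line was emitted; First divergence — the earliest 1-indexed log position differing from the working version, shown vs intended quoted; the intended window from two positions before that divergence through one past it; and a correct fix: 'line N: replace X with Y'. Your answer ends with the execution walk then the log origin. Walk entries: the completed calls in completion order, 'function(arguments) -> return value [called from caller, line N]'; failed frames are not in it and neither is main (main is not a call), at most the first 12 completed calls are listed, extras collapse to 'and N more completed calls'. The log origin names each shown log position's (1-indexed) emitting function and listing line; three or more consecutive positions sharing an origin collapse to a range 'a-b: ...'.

Answer: the defect is in update_gauge at line 13.
Key fact: The log first diverges at position 13: the faulty run prints 'step 2: running value 0' where the working version prints 'step 2: running value 8'.
Call chain: main -> sum_active(2, 1) (called at line 45).
First divergence: position 13 — the shown line 'step 2: running value 0' should read 'step 2: running value 8'.
Intended log window:
  11: step 0: running value 0
  12: step 1: running value 0
  13: step 2: running value 8
  14: step 3: running value 8
Execution walk:
  pick_anchor([-4, 3, 8, 6, -3, -4, -4]) -> 2  [called from main, line 40]
  update_gauge([-4, 3, 8, 6, -3, -4, -4], 6) -> 0  [called from main, line 41]
  mix_signals(2, 2, 2) -> 2  [called from shape_report, line 28]
  shape_report(2, 0) -> 2  [called from main, line 43]
  sum_active(2, 1) -> 0  [called from main, line 45]
Origin of each log line:
  1: emitted by main (line 39)
  2: emitted by pick_anchor (line 2)
  3-9: emitted by pick_anchor (line 6)
  10: emitted by pick_anchor (line 7)
  11-17: emitted by update_gauge (line 15)
  18: emitted by update_gauge (line 16)
  19: emitted by main (line 42)
  20: emitted by shape_report (line 25)
  21: emitted by mix_signals (line 20)
  22: emitted by main (line 44)
  23: emitted by sum_active (line 31)
A correct fix: line 13: replace `low` with `rate`.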